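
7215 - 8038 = - 823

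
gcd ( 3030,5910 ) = 30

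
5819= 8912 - 3093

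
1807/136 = 1807/136 = 13.29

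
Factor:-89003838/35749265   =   -2^1*3^1 * 5^( - 1) * 7^1*11^1 * 383^1* 503^1 * 607^(- 1) * 11779^ ( - 1)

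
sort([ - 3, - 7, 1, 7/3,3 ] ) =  [ - 7, - 3,  1, 7/3, 3]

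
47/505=47/505 = 0.09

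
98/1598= 49/799 =0.06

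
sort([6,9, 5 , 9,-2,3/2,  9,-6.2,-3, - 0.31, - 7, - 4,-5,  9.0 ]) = [ - 7, - 6.2, - 5,  -  4,-3, - 2, - 0.31,3/2, 5, 6, 9 , 9,  9, 9.0]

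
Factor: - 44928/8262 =-832/153=-2^6*3^( - 2)*13^1*17^( - 1)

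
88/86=1 + 1/43 = 1.02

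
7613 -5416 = 2197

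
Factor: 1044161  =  1044161^1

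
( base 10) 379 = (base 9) 461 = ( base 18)131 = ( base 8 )573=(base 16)17b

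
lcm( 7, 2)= 14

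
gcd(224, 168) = 56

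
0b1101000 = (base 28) 3k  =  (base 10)104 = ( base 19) 59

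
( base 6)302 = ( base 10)110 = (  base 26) 46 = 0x6E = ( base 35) 35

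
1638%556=526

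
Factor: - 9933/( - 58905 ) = 3^( -1)*5^(-1)*17^(-1)*43^1 = 43/255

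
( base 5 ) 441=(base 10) 121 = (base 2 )1111001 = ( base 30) 41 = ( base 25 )4l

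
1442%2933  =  1442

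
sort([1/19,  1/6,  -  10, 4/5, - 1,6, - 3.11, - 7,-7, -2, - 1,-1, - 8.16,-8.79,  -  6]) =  [ - 10,-8.79,  -  8.16, -7, - 7,-6 ,- 3.11,-2, - 1 , - 1 , - 1,1/19,1/6,4/5, 6]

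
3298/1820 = 1 + 739/910= 1.81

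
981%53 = 27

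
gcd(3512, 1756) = 1756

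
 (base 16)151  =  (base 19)HE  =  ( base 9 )414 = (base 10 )337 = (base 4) 11101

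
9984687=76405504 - 66420817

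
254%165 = 89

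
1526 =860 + 666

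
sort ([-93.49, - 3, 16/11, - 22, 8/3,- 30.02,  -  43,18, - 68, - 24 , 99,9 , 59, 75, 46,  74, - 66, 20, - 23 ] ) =[  -  93.49 , -68, - 66, - 43, - 30.02 ,-24, - 23,  -  22, - 3, 16/11,8/3, 9, 18,20, 46 , 59, 74,75,99]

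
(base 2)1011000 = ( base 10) 88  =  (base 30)2s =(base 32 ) 2o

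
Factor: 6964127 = 19^1*73^1 * 5021^1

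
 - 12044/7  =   - 12044/7 = - 1720.57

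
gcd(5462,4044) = 2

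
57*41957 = 2391549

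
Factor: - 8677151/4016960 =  - 2^(-6)*5^( - 1 )*7^1*12553^( - 1 ) * 1239593^1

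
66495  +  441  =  66936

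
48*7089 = 340272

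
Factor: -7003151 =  - 251^1*27901^1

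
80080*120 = 9609600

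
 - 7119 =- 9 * 791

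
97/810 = 97/810 =0.12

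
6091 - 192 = 5899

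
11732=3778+7954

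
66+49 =115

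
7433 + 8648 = 16081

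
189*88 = 16632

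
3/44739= 1/14913 = 0.00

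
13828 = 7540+6288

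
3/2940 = 1/980 = 0.00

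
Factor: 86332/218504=113/286 = 2^(-1)*11^( - 1)*13^ (-1)*113^1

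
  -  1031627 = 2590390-3622017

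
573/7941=191/2647 = 0.07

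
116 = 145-29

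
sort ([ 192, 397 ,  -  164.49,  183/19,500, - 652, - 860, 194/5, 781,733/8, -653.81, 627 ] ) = [ - 860, - 653.81, - 652, - 164.49,183/19, 194/5, 733/8 , 192,397, 500, 627, 781 ] 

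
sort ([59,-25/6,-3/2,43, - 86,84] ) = [-86, - 25/6,-3/2, 43, 59, 84 ]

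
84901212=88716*957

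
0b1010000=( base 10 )80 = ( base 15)55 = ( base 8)120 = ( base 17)4c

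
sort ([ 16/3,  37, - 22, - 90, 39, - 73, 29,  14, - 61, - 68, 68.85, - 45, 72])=[ - 90 , - 73, - 68, - 61, - 45 ,  -  22,  16/3,  14,29,  37,  39,68.85,72] 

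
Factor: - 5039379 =-3^2*107^1*5233^1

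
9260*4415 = 40882900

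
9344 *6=56064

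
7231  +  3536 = 10767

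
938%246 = 200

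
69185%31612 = 5961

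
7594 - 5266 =2328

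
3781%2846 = 935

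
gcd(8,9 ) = 1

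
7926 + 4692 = 12618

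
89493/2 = 44746 + 1/2= 44746.50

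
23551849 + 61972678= 85524527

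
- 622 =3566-4188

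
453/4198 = 453/4198=0.11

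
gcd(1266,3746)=2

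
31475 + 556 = 32031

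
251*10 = 2510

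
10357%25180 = 10357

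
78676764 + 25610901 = 104287665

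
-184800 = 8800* ( - 21 )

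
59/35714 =59/35714 = 0.00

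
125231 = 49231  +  76000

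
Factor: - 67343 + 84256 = 13^1 * 1301^1 = 16913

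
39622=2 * 19811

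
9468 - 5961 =3507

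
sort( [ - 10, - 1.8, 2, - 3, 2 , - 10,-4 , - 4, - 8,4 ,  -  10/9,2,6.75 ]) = [ - 10, - 10, - 8, - 4, - 4  , - 3 ,  -  1.8, -10/9, 2,2,2, 4, 6.75]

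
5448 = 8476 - 3028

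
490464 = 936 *524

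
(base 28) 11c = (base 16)338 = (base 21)1I5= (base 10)824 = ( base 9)1115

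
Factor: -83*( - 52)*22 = 94952  =  2^3*11^1*13^1*83^1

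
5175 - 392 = 4783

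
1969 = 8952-6983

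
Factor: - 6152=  - 2^3 * 769^1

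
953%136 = 1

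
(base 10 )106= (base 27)3P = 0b1101010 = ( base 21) 51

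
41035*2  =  82070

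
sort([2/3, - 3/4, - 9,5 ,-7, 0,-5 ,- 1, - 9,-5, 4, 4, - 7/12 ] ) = [ - 9, - 9 ,-7, - 5 , - 5, - 1, - 3/4, - 7/12 , 0,2/3, 4,4, 5]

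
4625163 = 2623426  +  2001737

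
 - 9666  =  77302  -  86968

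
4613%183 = 38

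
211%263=211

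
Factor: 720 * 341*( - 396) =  - 97225920 = - 2^6*3^4*5^1*11^2 * 31^1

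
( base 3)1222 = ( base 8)65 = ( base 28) 1p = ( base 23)27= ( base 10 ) 53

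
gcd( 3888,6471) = 9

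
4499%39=14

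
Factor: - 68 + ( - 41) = - 109^1 = -  109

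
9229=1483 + 7746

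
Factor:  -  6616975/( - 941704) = 2^( - 3)*5^2*53^( - 1)*61^1 * 2221^( - 1 ) *4339^1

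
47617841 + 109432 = 47727273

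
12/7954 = 6/3977= 0.00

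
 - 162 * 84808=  - 13738896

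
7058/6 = 1176  +  1/3 = 1176.33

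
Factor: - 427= - 7^1 * 61^1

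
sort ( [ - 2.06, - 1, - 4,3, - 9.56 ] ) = [ - 9.56, - 4 ,-2.06, - 1,3 ] 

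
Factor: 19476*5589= 2^2*3^7*23^1 * 541^1 = 108851364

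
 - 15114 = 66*( - 229 ) 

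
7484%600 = 284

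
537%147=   96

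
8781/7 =8781/7 = 1254.43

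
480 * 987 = 473760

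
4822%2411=0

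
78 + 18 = 96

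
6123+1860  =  7983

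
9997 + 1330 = 11327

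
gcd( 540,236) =4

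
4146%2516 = 1630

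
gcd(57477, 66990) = 21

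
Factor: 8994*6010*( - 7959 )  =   - 2^2*3^2 * 5^1*7^1 * 379^1*601^1*1499^1 = - 430215308460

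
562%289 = 273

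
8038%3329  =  1380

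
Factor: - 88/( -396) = 2^1*3^( - 2)=2/9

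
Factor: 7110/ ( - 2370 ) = - 3^1 = - 3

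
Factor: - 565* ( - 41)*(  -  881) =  - 20408365 = - 5^1*41^1*113^1*881^1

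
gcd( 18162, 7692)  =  6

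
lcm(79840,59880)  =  239520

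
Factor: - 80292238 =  - 2^1*13^2*139^1*1709^1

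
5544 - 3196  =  2348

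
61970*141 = 8737770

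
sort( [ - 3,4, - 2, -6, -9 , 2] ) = [  -  9,  -  6 , - 3, - 2,2, 4]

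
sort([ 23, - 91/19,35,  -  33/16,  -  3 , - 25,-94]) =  [  -  94, - 25, - 91/19, - 3, - 33/16 , 23 , 35 ]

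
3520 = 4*880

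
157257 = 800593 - 643336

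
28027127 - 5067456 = 22959671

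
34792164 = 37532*927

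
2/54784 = 1/27392 = 0.00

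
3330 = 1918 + 1412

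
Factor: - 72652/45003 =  - 2^2* 3^( - 1)*7^(-1)* 41^1 * 443^1*2143^( - 1 )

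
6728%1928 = 944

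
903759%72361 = 35427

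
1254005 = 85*14753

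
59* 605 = 35695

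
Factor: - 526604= - 2^2*13^2*19^1* 41^1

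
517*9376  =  4847392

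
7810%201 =172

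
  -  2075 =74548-76623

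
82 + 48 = 130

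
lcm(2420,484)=2420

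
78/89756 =39/44878 = 0.00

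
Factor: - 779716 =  - 2^2*7^1*27847^1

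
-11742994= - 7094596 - 4648398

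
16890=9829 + 7061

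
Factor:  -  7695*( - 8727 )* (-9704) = -651664987560 = - 2^3*3^5*5^1*19^1*1213^1*2909^1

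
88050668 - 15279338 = 72771330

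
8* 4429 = 35432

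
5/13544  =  5/13544 = 0.00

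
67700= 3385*20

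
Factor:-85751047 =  - 19^1*4513213^1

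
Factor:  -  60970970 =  - 2^1*5^1*83^1*73459^1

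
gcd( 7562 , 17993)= 19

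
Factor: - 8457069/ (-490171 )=3^1*11^(- 2)*4051^(-1)*2819023^1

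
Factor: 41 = 41^1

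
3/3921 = 1/1307= 0.00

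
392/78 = 5+1/39  =  5.03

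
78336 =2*39168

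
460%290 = 170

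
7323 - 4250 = 3073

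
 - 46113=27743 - 73856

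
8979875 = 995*9025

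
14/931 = 2/133 = 0.02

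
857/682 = 857/682 = 1.26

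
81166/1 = 81166 =81166.00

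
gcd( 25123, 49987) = 259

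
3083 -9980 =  - 6897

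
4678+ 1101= 5779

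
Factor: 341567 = 73^1 * 4679^1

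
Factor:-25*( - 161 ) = 4025 = 5^2*7^1*23^1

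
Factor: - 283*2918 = - 825794 = -2^1*283^1*1459^1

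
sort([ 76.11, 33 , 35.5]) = [ 33,35.5,  76.11] 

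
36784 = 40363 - 3579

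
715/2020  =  143/404 = 0.35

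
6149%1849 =602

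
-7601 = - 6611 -990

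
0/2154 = 0 = 0.00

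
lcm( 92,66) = 3036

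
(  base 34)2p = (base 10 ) 93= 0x5d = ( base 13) 72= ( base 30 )33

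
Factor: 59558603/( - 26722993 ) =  - 11^ ( - 1 )*13^1*2429363^( - 1)*4581431^1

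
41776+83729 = 125505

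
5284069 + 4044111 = 9328180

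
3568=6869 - 3301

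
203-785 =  - 582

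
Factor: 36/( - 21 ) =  - 12/7 = - 2^2 * 3^1 * 7^ ( - 1 ) 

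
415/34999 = 415/34999 = 0.01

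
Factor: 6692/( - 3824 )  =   - 7/4  =  -2^ ( - 2)*7^1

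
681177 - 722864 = -41687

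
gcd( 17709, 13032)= 3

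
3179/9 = 3179/9= 353.22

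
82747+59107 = 141854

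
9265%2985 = 310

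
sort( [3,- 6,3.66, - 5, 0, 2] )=[ - 6, - 5, 0, 2, 3 , 3.66]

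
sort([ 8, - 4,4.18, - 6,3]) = [ - 6,-4,3, 4.18, 8]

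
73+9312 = 9385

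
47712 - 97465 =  - 49753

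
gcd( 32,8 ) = 8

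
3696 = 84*44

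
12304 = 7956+4348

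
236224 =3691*64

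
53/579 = 53/579 =0.09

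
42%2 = 0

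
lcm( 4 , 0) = 0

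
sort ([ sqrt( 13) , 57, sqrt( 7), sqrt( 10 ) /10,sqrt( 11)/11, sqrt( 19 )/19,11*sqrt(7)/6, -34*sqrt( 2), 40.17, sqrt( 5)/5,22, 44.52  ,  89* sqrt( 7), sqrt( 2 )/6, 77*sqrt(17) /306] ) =[ - 34 * sqrt( 2 ), sqrt(19 )/19, sqrt( 2 )/6 , sqrt(11 ) /11, sqrt(10) /10, sqrt( 5 ) /5, 77*sqrt( 17)/306, sqrt( 7),sqrt(13), 11*sqrt( 7 ) /6,  22,40.17,  44.52, 57, 89*sqrt( 7 )]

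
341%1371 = 341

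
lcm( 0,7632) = 0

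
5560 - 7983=-2423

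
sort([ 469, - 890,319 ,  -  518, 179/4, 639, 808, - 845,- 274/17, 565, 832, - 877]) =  [ - 890, - 877, - 845,  -  518, - 274/17,179/4, 319, 469, 565,639, 808 , 832] 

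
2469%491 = 14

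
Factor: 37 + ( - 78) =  - 41^1 = - 41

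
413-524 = -111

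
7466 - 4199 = 3267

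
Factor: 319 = 11^1*29^1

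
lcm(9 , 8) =72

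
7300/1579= 7300/1579 = 4.62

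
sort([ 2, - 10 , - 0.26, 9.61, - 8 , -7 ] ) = [ - 10, - 8, - 7, - 0.26, 2, 9.61 ]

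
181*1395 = 252495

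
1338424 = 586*2284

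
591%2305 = 591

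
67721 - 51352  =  16369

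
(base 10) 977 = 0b1111010001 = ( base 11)809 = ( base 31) 10g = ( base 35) RW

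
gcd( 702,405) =27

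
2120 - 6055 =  - 3935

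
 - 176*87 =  - 15312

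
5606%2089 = 1428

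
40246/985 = 40 + 846/985 = 40.86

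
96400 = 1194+95206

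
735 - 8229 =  - 7494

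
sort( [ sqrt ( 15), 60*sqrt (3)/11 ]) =[ sqrt( 15), 60*sqrt (3) /11]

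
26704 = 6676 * 4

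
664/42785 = 664/42785 = 0.02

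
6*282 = 1692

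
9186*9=82674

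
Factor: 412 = 2^2*103^1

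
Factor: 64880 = 2^4*5^1 * 811^1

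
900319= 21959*41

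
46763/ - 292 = - 46763/292 =-160.15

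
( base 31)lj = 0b1010011110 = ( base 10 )670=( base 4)22132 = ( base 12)47a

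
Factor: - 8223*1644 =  - 13518612 = -  2^2*3^2*137^1*2741^1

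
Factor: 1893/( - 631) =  - 3= - 3^1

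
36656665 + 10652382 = 47309047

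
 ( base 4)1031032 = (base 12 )2A3A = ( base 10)4942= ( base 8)11516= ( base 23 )97K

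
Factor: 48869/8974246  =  2^(  -  1) * 97^( -1 ) * 167^ ( - 1) * 277^(-1)*48869^1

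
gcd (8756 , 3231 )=1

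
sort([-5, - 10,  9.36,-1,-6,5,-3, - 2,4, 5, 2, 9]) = [ - 10, - 6, - 5,-3,-2, - 1,2,4,5,5, 9,9.36]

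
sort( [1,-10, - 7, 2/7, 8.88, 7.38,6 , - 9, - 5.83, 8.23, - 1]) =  [-10,-9, - 7 , - 5.83,-1,2/7 , 1, 6 , 7.38,  8.23, 8.88]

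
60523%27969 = 4585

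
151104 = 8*18888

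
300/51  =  100/17= 5.88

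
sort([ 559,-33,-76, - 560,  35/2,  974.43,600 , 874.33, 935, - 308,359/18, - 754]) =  [-754, - 560,-308,  -  76,  -  33, 35/2, 359/18,559, 600, 874.33, 935, 974.43 ] 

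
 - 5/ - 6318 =5/6318 = 0.00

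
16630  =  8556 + 8074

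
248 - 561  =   - 313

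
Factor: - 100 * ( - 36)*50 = 180000= 2^5*3^2 * 5^4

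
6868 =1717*4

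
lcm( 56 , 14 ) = 56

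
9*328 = 2952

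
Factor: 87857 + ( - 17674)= 70183 = 70183^1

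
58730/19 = 3091 + 1/19 = 3091.05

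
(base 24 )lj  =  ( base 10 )523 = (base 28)IJ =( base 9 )641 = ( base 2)1000001011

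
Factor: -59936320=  - 2^6*5^1*157^1*1193^1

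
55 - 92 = - 37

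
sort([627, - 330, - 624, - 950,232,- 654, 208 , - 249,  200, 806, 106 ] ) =[ - 950, - 654, - 624, - 330,- 249,106, 200, 208, 232, 627,  806 ] 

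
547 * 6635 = 3629345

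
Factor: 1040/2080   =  1/2=2^( - 1)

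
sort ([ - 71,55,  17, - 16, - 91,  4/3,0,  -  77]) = [  -  91, - 77, - 71 , - 16,0,4/3, 17, 55]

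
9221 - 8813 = 408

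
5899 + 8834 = 14733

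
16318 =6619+9699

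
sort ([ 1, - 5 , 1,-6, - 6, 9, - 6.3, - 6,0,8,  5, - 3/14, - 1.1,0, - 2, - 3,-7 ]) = [ - 7,  -  6.3, - 6, - 6,-6, - 5, -3,-2, - 1.1, -3/14, 0,0, 1, 1,5,8,9 ] 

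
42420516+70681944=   113102460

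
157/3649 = 157/3649 = 0.04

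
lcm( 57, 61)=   3477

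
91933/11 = 8357+6/11 = 8357.55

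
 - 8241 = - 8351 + 110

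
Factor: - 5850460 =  - 2^2*5^1 * 7^1 * 11^1*29^1*131^1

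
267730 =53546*5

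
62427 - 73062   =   - 10635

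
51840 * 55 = 2851200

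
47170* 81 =3820770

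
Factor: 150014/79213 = 2^1*107^1*113^( - 1 ) = 214/113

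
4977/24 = 207 + 3/8 = 207.38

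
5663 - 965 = 4698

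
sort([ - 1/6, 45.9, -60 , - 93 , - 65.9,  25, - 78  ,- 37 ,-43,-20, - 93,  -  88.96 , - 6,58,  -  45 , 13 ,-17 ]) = [ - 93,  -  93 ,  -  88.96 , - 78 , - 65.9,-60, - 45 , - 43, - 37,-20, - 17 , -6 , - 1/6,  13, 25, 45.9 , 58]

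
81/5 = 81/5 = 16.20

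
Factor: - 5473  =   - 13^1 * 421^1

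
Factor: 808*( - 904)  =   - 730432 = - 2^6*101^1*113^1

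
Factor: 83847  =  3^1*19^1*1471^1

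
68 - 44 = 24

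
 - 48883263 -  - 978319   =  -47904944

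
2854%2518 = 336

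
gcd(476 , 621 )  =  1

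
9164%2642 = 1238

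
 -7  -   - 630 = 623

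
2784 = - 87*( - 32)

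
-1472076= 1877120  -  3349196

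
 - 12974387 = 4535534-17509921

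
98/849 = 98/849 = 0.12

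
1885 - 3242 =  - 1357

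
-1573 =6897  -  8470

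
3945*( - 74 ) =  - 291930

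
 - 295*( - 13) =3835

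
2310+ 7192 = 9502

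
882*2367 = 2087694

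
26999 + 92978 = 119977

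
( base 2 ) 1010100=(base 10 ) 84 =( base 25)39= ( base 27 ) 33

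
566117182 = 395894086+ 170223096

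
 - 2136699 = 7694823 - 9831522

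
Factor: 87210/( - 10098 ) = - 95/11 = - 5^1*11^( - 1)*19^1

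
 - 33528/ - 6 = 5588+0/1 = 5588.00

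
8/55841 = 8/55841 = 0.00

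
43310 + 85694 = 129004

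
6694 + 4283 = 10977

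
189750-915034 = -725284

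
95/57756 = 95/57756 = 0.00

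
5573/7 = 5573/7 = 796.14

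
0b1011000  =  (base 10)88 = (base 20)48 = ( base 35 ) 2I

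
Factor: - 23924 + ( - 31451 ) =-5^3*443^1 = - 55375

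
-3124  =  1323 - 4447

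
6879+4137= 11016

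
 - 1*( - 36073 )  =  36073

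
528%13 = 8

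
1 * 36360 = 36360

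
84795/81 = 28265/27 = 1046.85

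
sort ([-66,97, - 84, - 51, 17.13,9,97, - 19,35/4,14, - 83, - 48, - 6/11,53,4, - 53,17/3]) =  [ - 84, - 83, - 66, - 53 , - 51,  -  48, - 19, - 6/11,4,17/3,35/4,9,14,17.13,53,97,97 ]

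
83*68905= 5719115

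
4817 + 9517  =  14334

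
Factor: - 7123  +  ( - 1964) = - 9087 = -3^1 *13^1*233^1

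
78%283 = 78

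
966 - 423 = 543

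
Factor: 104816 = 2^4*6551^1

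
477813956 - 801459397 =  - 323645441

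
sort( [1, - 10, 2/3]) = [ - 10  ,  2/3, 1]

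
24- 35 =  - 11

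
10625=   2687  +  7938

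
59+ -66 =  - 7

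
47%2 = 1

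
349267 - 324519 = 24748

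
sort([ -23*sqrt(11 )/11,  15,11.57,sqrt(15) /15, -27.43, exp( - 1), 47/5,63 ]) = [ - 27.43,  -  23*sqrt(11)/11,sqrt( 15 )/15,exp( -1),47/5, 11.57,15 , 63] 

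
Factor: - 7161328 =-2^4*19^1*23557^1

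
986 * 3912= 3857232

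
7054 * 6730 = 47473420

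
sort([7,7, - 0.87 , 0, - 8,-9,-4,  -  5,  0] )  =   [ - 9, - 8, - 5 ,  -  4,-0.87, 0, 0, 7 , 7 ]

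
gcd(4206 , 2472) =6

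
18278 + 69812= 88090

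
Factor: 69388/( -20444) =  - 11^1*83^1 * 269^( - 1) = - 913/269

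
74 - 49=25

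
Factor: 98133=3^1*7^1 * 4673^1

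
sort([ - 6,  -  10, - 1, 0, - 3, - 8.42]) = [-10, - 8.42, -6 , - 3, - 1,0]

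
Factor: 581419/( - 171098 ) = -2^(-1) *19^1*71^1*431^1*85549^(-1 )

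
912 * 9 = 8208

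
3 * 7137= 21411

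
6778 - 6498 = 280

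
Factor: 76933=107^1*719^1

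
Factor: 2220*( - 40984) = -90984480  =  - 2^5*3^1  *  5^1 * 37^1*47^1*109^1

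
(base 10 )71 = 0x47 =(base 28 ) 2F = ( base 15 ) 4b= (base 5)241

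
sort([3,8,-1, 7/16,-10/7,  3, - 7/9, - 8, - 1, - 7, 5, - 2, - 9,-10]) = [ - 10, - 9,-8, - 7, - 2,  -  10/7, - 1, - 1, - 7/9,  7/16, 3,3 , 5, 8]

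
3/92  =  3/92 = 0.03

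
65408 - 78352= - 12944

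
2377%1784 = 593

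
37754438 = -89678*( - 421) 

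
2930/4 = 1465/2 = 732.50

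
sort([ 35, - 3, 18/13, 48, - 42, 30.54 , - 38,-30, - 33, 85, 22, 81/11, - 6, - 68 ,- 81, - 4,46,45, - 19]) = [ - 81,-68, - 42,  -  38,  -  33,  -  30,  -  19 ,-6, - 4, - 3,18/13, 81/11, 22, 30.54, 35, 45, 46,48, 85 ]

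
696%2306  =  696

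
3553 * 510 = 1812030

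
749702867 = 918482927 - 168780060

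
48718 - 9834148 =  - 9785430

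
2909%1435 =39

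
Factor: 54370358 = 2^1*7^1*3883597^1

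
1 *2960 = 2960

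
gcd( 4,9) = 1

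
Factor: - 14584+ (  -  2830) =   -  17414 = - 2^1*8707^1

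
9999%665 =24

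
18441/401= 45 + 396/401 = 45.99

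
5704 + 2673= 8377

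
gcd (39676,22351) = 7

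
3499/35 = 3499/35=   99.97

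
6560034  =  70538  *93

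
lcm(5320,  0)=0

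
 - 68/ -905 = 68/905 =0.08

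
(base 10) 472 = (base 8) 730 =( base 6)2104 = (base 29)g8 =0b111011000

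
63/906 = 21/302 = 0.07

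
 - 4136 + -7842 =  - 11978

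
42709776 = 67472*633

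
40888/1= 40888 = 40888.00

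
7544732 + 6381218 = 13925950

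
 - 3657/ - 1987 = 3657/1987 = 1.84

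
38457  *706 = 27150642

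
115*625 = 71875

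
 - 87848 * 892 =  - 78360416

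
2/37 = 2/37 = 0.05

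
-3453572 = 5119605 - 8573177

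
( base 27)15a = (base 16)36A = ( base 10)874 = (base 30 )T4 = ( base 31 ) s6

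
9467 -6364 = 3103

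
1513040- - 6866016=8379056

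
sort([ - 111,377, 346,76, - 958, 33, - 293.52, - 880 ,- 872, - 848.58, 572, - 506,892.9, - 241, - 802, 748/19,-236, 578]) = [-958 , - 880, - 872, - 848.58 , - 802,-506, - 293.52, - 241,-236, - 111,33,748/19, 76, 346,377 , 572,578, 892.9 ]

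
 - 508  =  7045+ - 7553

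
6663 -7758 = -1095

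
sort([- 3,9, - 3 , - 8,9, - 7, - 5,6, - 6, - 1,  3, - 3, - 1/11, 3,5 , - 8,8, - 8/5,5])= [- 8, - 8, - 7, - 6, - 5, - 3, - 3,-3,  -  8/5,-1, - 1/11, 3,3, 5, 5, 6,8, 9,9] 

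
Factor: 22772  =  2^2*5693^1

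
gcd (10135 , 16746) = 1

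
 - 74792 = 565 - 75357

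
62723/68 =922+27/68 = 922.40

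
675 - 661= 14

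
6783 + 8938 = 15721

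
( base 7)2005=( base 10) 691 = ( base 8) 1263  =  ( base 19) 1h7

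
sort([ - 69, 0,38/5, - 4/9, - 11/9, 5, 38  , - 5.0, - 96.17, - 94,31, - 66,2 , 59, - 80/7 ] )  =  [ - 96.17,  -  94, - 69, - 66,-80/7, - 5.0, - 11/9 , - 4/9, 0 , 2,5, 38/5,31, 38 , 59 ]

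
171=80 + 91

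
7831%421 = 253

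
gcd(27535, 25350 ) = 5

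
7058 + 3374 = 10432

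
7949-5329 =2620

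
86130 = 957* 90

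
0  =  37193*0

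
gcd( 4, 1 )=1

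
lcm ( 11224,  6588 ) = 303048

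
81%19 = 5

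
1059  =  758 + 301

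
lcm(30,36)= 180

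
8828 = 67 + 8761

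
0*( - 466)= 0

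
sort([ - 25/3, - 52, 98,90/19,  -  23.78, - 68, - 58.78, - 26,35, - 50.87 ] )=[ - 68, - 58.78, - 52,-50.87,-26,-23.78,  -  25/3,90/19, 35,98 ] 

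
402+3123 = 3525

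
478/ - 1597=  - 1 + 1119/1597 = - 0.30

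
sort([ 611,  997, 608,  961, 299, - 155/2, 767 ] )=[ - 155/2, 299,  608 , 611, 767,  961, 997] 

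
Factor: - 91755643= -7^1*71^1 *353^1 * 523^1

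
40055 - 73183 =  - 33128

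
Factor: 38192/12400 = 5^( - 2) * 7^1*11^1 = 77/25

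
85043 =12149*7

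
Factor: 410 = 2^1*5^1*41^1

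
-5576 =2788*( - 2)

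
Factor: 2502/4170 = 3^1*5^( - 1) = 3/5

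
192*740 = 142080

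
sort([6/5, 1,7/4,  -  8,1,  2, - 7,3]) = [-8,- 7, 1,1,6/5,7/4,2,3 ] 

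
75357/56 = 1345 + 37/56 = 1345.66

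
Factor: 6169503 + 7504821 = 2^2*3^1*17^2*3943^1 = 13674324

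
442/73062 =221/36531= 0.01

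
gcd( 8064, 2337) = 3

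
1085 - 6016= - 4931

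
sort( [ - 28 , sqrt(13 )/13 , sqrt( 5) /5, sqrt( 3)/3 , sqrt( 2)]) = [-28, sqrt( 13 ) /13,sqrt(5 )/5 , sqrt( 3)/3 , sqrt(2 ) ] 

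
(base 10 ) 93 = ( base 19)4H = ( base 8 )135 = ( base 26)3f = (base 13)72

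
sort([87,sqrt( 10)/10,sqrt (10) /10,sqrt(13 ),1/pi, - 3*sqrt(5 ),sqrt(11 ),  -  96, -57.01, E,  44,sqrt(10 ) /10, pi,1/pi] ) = [ -96, - 57.01, - 3*sqrt( 5 ),sqrt( 10 )/10, sqrt( 10 )/10,sqrt( 10)/10, 1/pi, 1/pi,E,pi,sqrt(11 ),sqrt(13 ),  44,87]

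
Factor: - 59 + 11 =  - 2^4 *3^1 =- 48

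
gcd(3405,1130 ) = 5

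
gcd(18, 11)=1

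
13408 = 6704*2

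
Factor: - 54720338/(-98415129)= 2^1* 3^( - 1)*41^( - 1 ) * 43^1*  636283^1*800123^(-1)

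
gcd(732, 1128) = 12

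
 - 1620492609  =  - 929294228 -691198381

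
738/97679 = 738/97679 = 0.01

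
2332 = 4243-1911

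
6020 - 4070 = 1950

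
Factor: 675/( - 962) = -2^(-1 )*3^3 * 5^2 *13^( - 1)*37^( - 1)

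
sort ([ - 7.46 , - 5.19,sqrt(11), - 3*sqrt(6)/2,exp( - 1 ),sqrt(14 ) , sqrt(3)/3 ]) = [-7.46, - 5.19 ,-3*sqrt ( 6) /2, exp(-1 ),sqrt (3 ) /3,sqrt(11),sqrt( 14) ] 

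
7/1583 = 7/1583=0.00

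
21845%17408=4437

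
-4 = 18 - 22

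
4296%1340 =276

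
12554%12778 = 12554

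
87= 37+50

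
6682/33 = 202 + 16/33 = 202.48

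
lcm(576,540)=8640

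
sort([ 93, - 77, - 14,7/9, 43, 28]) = [ - 77,-14,7/9,28,43,93] 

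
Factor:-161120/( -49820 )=2^3*19^1*47^( - 1 ) = 152/47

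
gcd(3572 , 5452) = 188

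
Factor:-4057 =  - 4057^1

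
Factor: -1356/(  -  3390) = 2/5 = 2^1 * 5^( - 1) 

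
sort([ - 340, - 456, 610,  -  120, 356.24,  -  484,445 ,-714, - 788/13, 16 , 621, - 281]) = [-714, - 484,-456 ,-340, - 281,-120, - 788/13,16, 356.24, 445, 610,  621]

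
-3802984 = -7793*488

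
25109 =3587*7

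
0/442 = 0 = 0.00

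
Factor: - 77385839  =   - 151^1*677^1*757^1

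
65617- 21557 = 44060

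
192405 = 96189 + 96216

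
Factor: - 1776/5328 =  - 1/3 = - 3^( - 1 ) 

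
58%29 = 0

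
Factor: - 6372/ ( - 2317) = 2^2*3^3*7^ ( - 1 )*59^1*331^( - 1 )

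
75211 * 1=75211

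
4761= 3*1587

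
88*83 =7304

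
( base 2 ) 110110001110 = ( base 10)3470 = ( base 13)176C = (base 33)365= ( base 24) 60E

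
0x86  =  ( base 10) 134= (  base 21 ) 68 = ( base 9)158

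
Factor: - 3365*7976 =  - 26839240 = - 2^3*5^1*673^1*997^1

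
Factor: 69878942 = 2^1 * 7^1*17^1*47^1*6247^1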